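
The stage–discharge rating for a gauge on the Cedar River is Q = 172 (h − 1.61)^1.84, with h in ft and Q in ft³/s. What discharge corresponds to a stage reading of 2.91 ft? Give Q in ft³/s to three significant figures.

Q = 172 × (2.91 − 1.61)^1.84 = 172 × 1.3^1.84 = 278.7 ft³/s

279 ft³/s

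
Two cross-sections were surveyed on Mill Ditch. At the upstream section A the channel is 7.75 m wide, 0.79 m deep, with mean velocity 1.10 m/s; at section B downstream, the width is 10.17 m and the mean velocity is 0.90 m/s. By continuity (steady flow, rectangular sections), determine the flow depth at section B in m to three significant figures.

0.736 m

Q = A₁V₁ = (7.75×0.79) × 1.10 = 6.735 m³/s
d₂ = Q/(b₂ V₂) = 6.735/(10.17×0.90) = 0.7358 m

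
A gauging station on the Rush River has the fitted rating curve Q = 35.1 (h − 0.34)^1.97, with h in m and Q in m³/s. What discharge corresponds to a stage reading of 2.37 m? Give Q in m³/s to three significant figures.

Q = 35.1 × (2.37 − 0.34)^1.97 = 35.1 × 2.03^1.97 = 141.6 m³/s

142 m³/s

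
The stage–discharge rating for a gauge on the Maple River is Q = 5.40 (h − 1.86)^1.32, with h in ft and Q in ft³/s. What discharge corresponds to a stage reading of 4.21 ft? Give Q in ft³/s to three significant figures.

Q = 5.40 × (4.21 − 1.86)^1.32 = 5.40 × 2.35^1.32 = 16.68 ft³/s

16.7 ft³/s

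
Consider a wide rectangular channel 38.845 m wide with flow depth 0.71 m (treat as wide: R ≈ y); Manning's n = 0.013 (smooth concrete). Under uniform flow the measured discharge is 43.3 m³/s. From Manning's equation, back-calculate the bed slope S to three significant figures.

0.000658

A = b·y = 38.845 × 0.71 = 27.58 m²
Wide channel: R ≈ y = 0.71 m
S = (Q·n / (1·A·R^(2/3)))² = (43.3×0.013 / (1×27.58×0.7959))² = 0.0006577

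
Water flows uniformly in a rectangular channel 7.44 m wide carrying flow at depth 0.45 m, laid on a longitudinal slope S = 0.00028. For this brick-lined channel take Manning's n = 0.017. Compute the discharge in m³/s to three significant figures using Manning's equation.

1.79 m³/s

A = b·y = 7.44 × 0.45 = 3.348 m²
P = b + 2y = 7.44 + 2×0.45 = 8.340 m
R = A/P = 3.348/8.340 = 0.4014 m
Q = (1/n)·A·R^(2/3)·S^(1/2) = (1/0.017) × 3.348 × 0.4014^(2/3) × 0.00028^(1/2) = 1.793 m³/s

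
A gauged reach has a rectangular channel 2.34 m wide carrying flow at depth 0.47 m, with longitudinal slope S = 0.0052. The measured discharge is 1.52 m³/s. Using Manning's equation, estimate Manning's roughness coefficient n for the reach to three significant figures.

0.0252

A = b·y = 2.34 × 0.47 = 1.100 m²
P = b + 2y = 2.34 + 2×0.47 = 3.280 m
R = A/P = 1.100/3.280 = 0.3353 m
n = (1/Q)·A·R^(2/3)·S^(1/2) = (1/1.52) × 1.100 × 0.4826 × 0.07211 = 0.02518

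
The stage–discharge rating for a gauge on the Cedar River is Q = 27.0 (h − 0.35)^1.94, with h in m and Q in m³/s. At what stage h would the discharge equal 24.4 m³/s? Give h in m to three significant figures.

1.30 m

h − h₀ = (Q/C)^(1/b) = (24.4/27.0)^(1/1.94) = 0.9491 m
h = 0.35 + 0.9491 = 1.299 m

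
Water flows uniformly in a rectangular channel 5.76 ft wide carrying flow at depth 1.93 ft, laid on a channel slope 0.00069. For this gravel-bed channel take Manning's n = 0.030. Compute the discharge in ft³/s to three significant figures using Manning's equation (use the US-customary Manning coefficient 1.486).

15.9 ft³/s

A = b·y = 5.76 × 1.93 = 11.12 ft²
P = b + 2y = 5.76 + 2×1.93 = 9.620 ft
R = A/P = 11.12/9.620 = 1.156 ft
Q = (1.486/n)·A·R^(2/3)·S^(1/2) = (1.486/0.030) × 11.12 × 1.156^(2/3) × 0.00069^(1/2) = 15.93 ft³/s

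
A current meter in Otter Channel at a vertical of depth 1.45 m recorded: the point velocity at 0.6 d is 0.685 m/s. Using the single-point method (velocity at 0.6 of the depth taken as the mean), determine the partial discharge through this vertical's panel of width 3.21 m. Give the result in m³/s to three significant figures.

3.19 m³/s

v̄ = v₀.₆ = 0.685 m/s
q = v̄ × d × w = 0.6850 × 1.45 × 3.21 = 3.188 m³/s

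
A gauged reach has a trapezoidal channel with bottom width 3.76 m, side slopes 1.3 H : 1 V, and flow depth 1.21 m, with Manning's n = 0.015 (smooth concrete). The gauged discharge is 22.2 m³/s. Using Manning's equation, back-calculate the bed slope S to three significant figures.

0.00339

A = (b + z·y)·y = (3.76 + 1.3×1.21)×1.21 = 6.453 m²
P = b + 2y√(1+z²) = 3.76 + 2×1.21×√(1+1.3²) = 7.729 m
R = A/P = 6.453/7.729 = 0.8349 m
S = (Q·n / (1·A·R^(2/3)))² = (22.2×0.015 / (1×6.453×0.8866))² = 0.003387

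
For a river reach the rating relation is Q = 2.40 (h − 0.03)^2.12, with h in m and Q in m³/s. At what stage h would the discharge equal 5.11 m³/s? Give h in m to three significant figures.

1.46 m

h − h₀ = (Q/C)^(1/b) = (5.11/2.40)^(1/2.12) = 1.428 m
h = 0.03 + 1.428 = 1.458 m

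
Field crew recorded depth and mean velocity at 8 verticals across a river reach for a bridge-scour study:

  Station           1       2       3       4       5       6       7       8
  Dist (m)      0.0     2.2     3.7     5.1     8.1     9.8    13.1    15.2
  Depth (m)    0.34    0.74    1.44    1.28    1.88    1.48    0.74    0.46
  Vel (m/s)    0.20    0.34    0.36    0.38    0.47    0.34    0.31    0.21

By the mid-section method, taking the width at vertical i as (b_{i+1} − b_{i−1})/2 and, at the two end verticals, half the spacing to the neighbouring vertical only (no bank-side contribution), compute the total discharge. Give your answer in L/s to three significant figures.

w_1 = (2.2 − 0.0)/2 = 1.1 m; q_1 = 0.20 × 0.34 × 1.1 = 0.07480 m³/s
w_2 = (3.7 − 0.0)/2 = 1.85 m; q_2 = 0.34 × 0.74 × 1.85 = 0.4655 m³/s
w_3 = (5.1 − 2.2)/2 = 1.45 m; q_3 = 0.36 × 1.44 × 1.45 = 0.7517 m³/s
w_4 = (8.1 − 3.7)/2 = 2.2 m; q_4 = 0.38 × 1.28 × 2.2 = 1.070 m³/s
w_5 = (9.8 − 5.1)/2 = 2.35 m; q_5 = 0.47 × 1.88 × 2.35 = 2.076 m³/s
w_6 = (13.1 − 8.1)/2 = 2.5 m; q_6 = 0.34 × 1.48 × 2.5 = 1.258 m³/s
w_7 = (15.2 − 9.8)/2 = 2.7 m; q_7 = 0.31 × 0.74 × 2.7 = 0.6194 m³/s
w_8 = (15.2 − 13.1)/2 = 1.05 m; q_8 = 0.21 × 0.46 × 1.05 = 0.1014 m³/s
Q = Σ qᵢ = 6.417 m³/s
= 6.417 × 1000 = 6417 L/s

6420 L/s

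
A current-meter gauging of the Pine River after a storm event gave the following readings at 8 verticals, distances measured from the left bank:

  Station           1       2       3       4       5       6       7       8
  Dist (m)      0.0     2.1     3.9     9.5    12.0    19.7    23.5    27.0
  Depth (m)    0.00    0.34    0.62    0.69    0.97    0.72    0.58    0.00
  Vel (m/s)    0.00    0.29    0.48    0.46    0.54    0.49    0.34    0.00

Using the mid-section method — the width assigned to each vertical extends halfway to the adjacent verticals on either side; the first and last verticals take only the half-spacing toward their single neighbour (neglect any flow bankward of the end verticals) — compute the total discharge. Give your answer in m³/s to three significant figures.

8.00 m³/s

w_2 = (3.9 − 0.0)/2 = 1.95 m; q_2 = 0.29 × 0.34 × 1.95 = 0.1923 m³/s
w_3 = (9.5 − 2.1)/2 = 3.7 m; q_3 = 0.48 × 0.62 × 3.7 = 1.101 m³/s
w_4 = (12.0 − 3.9)/2 = 4.05 m; q_4 = 0.46 × 0.69 × 4.05 = 1.285 m³/s
w_5 = (19.7 − 9.5)/2 = 5.1 m; q_5 = 0.54 × 0.97 × 5.1 = 2.671 m³/s
w_6 = (23.5 − 12.0)/2 = 5.75 m; q_6 = 0.49 × 0.72 × 5.75 = 2.029 m³/s
w_7 = (27.0 − 19.7)/2 = 3.65 m; q_7 = 0.34 × 0.58 × 3.65 = 0.7198 m³/s
Stations 1, 8 contribute zero (depth or velocity is 0).
Q = Σ qᵢ = 7.999 m³/s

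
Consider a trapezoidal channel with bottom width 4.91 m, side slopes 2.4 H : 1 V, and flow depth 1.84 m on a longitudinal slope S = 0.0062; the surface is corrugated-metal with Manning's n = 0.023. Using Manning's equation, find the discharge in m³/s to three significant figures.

65.8 m³/s

A = (b + z·y)·y = (4.91 + 2.4×1.84)×1.84 = 17.16 m²
P = b + 2y√(1+z²) = 4.91 + 2×1.84×√(1+2.4²) = 14.48 m
R = A/P = 17.16/14.48 = 1.185 m
Q = (1/n)·A·R^(2/3)·S^(1/2) = (1/0.023) × 17.16 × 1.185^(2/3) × 0.0062^(1/2) = 65.79 m³/s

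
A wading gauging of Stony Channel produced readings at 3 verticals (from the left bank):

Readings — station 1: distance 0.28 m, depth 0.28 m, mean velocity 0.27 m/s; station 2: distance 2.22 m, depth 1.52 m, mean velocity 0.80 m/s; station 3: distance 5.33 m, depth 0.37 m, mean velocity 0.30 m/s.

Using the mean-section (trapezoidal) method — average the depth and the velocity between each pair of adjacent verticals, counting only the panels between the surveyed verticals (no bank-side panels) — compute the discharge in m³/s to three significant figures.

2.55 m³/s

Panel 1-2: Δb = 1.94 m, d̄ = (0.28+1.52)/2 = 0.9, v̄ = (0.27+0.80)/2 = 0.535 → q = 1.94×0.9×0.535 = 0.9341 m³/s
Panel 2-3: Δb = 3.11 m, d̄ = (1.52+0.37)/2 = 0.945, v̄ = (0.80+0.30)/2 = 0.55 → q = 3.11×0.945×0.55 = 1.616 m³/s
Q = Σ q = 2.551 m³/s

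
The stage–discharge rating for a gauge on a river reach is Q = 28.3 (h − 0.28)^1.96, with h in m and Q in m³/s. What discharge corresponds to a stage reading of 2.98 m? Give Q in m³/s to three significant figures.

198 m³/s

Q = 28.3 × (2.98 − 0.28)^1.96 = 28.3 × 2.7^1.96 = 198.3 m³/s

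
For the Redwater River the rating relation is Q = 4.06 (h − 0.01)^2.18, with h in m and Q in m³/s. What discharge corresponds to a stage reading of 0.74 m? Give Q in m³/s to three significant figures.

Q = 4.06 × (0.74 − 0.01)^2.18 = 4.06 × 0.73^2.18 = 2.044 m³/s

2.04 m³/s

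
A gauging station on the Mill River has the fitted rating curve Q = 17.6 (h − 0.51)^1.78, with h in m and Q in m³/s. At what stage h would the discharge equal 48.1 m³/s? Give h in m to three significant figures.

2.27 m

h − h₀ = (Q/C)^(1/b) = (48.1/17.6)^(1/1.78) = 1.759 m
h = 0.51 + 1.759 = 2.269 m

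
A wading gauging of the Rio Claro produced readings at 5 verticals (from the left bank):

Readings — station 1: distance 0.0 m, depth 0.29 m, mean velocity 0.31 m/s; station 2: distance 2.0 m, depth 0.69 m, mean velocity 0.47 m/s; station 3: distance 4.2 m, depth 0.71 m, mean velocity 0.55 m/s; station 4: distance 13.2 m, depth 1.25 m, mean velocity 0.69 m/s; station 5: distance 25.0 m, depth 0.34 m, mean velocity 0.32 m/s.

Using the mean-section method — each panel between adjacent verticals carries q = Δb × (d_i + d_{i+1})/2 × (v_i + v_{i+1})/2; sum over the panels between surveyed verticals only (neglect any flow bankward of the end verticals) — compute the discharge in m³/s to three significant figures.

11.4 m³/s

Panel 1-2: Δb = 2 m, d̄ = (0.29+0.69)/2 = 0.49, v̄ = (0.31+0.47)/2 = 0.39 → q = 2×0.49×0.39 = 0.3822 m³/s
Panel 2-3: Δb = 2.2 m, d̄ = (0.69+0.71)/2 = 0.7, v̄ = (0.47+0.55)/2 = 0.51 → q = 2.2×0.7×0.51 = 0.7854 m³/s
Panel 3-4: Δb = 9 m, d̄ = (0.71+1.25)/2 = 0.98, v̄ = (0.55+0.69)/2 = 0.62 → q = 9×0.98×0.62 = 5.468 m³/s
Panel 4-5: Δb = 11.8 m, d̄ = (1.25+0.34)/2 = 0.795, v̄ = (0.69+0.32)/2 = 0.505 → q = 11.8×0.795×0.505 = 4.737 m³/s
Q = Σ q = 11.37 m³/s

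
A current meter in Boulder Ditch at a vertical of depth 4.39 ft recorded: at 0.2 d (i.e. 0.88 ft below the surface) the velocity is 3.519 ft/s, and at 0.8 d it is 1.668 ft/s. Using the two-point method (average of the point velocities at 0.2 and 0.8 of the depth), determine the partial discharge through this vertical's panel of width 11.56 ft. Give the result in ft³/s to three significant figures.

v̄ = (3.519 + 1.668) / 2 = 2.594 ft/s
q = v̄ × d × w = 2.594 × 4.39 × 11.56 = 131.6 ft³/s

132 ft³/s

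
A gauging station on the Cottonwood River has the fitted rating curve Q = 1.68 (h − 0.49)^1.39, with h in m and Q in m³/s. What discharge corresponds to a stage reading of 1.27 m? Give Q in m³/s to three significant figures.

Q = 1.68 × (1.27 − 0.49)^1.39 = 1.68 × 0.78^1.39 = 1.189 m³/s

1.19 m³/s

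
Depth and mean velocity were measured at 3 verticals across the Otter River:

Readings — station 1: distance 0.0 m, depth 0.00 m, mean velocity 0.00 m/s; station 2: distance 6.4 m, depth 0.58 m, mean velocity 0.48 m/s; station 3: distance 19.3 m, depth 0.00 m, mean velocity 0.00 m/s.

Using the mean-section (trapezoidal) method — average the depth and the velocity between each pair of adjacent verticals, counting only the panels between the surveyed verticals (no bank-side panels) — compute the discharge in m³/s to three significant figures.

Panel 1-2: Δb = 6.4 m, d̄ = (0.00+0.58)/2 = 0.29, v̄ = (0.00+0.48)/2 = 0.24 → q = 6.4×0.29×0.24 = 0.4454 m³/s
Panel 2-3: Δb = 12.9 m, d̄ = (0.58+0.00)/2 = 0.29, v̄ = (0.48+0.00)/2 = 0.24 → q = 12.9×0.29×0.24 = 0.8978 m³/s
Q = Σ q = 1.343 m³/s

1.34 m³/s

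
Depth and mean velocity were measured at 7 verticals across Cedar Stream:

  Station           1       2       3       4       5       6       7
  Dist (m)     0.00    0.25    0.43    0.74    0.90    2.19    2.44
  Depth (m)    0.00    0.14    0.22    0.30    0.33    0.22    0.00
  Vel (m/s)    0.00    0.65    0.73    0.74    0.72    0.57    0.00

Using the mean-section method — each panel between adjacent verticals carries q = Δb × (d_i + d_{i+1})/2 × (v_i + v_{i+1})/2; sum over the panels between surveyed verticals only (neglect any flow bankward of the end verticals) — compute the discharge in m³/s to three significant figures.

0.361 m³/s

Panel 1-2: Δb = 0.25 m, d̄ = (0.00+0.14)/2 = 0.07, v̄ = (0.00+0.65)/2 = 0.325 → q = 0.25×0.07×0.325 = 0.005688 m³/s
Panel 2-3: Δb = 0.18 m, d̄ = (0.14+0.22)/2 = 0.18, v̄ = (0.65+0.73)/2 = 0.69 → q = 0.18×0.18×0.69 = 0.02236 m³/s
Panel 3-4: Δb = 0.31 m, d̄ = (0.22+0.30)/2 = 0.26, v̄ = (0.73+0.74)/2 = 0.735 → q = 0.31×0.26×0.735 = 0.05924 m³/s
Panel 4-5: Δb = 0.16 m, d̄ = (0.30+0.33)/2 = 0.315, v̄ = (0.74+0.72)/2 = 0.73 → q = 0.16×0.315×0.73 = 0.03679 m³/s
Panel 5-6: Δb = 1.29 m, d̄ = (0.33+0.22)/2 = 0.275, v̄ = (0.72+0.57)/2 = 0.645 → q = 1.29×0.275×0.645 = 0.2288 m³/s
Panel 6-7: Δb = 0.25 m, d̄ = (0.22+0.00)/2 = 0.11, v̄ = (0.57+0.00)/2 = 0.285 → q = 0.25×0.11×0.285 = 0.007838 m³/s
Q = Σ q = 0.3607 m³/s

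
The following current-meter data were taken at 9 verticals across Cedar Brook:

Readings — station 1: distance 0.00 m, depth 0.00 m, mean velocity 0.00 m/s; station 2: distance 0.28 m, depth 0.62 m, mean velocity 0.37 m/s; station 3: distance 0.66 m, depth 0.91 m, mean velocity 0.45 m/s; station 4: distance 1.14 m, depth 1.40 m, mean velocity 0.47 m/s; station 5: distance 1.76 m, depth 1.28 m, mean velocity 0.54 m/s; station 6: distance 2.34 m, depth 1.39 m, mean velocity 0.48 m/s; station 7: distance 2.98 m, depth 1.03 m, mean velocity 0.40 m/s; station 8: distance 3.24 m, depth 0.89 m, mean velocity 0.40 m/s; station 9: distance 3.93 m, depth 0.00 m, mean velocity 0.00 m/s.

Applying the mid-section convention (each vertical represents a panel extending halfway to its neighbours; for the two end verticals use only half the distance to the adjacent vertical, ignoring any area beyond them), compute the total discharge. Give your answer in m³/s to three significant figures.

1.79 m³/s

w_2 = (0.66 − 0.00)/2 = 0.33 m; q_2 = 0.37 × 0.62 × 0.33 = 0.07570 m³/s
w_3 = (1.14 − 0.28)/2 = 0.43 m; q_3 = 0.45 × 0.91 × 0.43 = 0.1761 m³/s
w_4 = (1.76 − 0.66)/2 = 0.55 m; q_4 = 0.47 × 1.40 × 0.55 = 0.3619 m³/s
w_5 = (2.34 − 1.14)/2 = 0.6 m; q_5 = 0.54 × 1.28 × 0.6 = 0.4147 m³/s
w_6 = (2.98 − 1.76)/2 = 0.61 m; q_6 = 0.48 × 1.39 × 0.61 = 0.4070 m³/s
w_7 = (3.24 − 2.34)/2 = 0.45 m; q_7 = 0.40 × 1.03 × 0.45 = 0.1854 m³/s
w_8 = (3.93 − 2.98)/2 = 0.475 m; q_8 = 0.40 × 0.89 × 0.475 = 0.1691 m³/s
Stations 1, 9 contribute zero (depth or velocity is 0).
Q = Σ qᵢ = 1.790 m³/s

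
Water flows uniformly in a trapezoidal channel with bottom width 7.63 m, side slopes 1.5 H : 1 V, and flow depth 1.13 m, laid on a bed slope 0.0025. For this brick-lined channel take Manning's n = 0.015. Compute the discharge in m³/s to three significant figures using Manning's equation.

A = (b + z·y)·y = (7.63 + 1.5×1.13)×1.13 = 10.54 m²
P = b + 2y√(1+z²) = 7.63 + 2×1.13×√(1+1.5²) = 11.70 m
R = A/P = 10.54/11.70 = 0.9003 m
Q = (1/n)·A·R^(2/3)·S^(1/2) = (1/0.015) × 10.54 × 0.9003^(2/3) × 0.0025^(1/2) = 32.75 m³/s

32.7 m³/s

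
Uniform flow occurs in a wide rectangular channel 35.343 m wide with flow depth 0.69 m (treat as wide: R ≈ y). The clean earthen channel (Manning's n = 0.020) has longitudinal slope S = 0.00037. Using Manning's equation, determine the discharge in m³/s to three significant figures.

18.3 m³/s

A = b·y = 35.343 × 0.69 = 24.39 m²
Wide channel: R ≈ y = 0.69 m
Q = (1/n)·A·R^(2/3)·S^(1/2) = (1/0.020) × 24.39 × 0.6900^(2/3) × 0.00037^(1/2) = 18.31 m³/s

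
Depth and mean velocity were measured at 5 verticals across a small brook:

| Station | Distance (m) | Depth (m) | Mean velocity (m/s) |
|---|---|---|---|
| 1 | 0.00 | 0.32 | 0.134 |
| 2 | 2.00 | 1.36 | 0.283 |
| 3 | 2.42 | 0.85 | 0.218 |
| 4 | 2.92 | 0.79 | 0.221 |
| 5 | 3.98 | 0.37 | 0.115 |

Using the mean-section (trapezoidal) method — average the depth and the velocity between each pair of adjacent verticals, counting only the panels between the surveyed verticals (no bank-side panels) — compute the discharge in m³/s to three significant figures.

Panel 1-2: Δb = 2 m, d̄ = (0.32+1.36)/2 = 0.84, v̄ = (0.134+0.283)/2 = 0.2085 → q = 2×0.84×0.2085 = 0.3503 m³/s
Panel 2-3: Δb = 0.42 m, d̄ = (1.36+0.85)/2 = 1.105, v̄ = (0.283+0.218)/2 = 0.2505 → q = 0.42×1.105×0.2505 = 0.1163 m³/s
Panel 3-4: Δb = 0.5 m, d̄ = (0.85+0.79)/2 = 0.82, v̄ = (0.218+0.221)/2 = 0.2195 → q = 0.5×0.82×0.2195 = 0.09000 m³/s
Panel 4-5: Δb = 1.06 m, d̄ = (0.79+0.37)/2 = 0.58, v̄ = (0.221+0.115)/2 = 0.168 → q = 1.06×0.58×0.168 = 0.1033 m³/s
Q = Σ q = 0.6598 m³/s

0.660 m³/s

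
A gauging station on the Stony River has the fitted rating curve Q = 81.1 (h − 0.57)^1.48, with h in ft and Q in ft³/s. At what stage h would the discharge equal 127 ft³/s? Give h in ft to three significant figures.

h − h₀ = (Q/C)^(1/b) = (127/81.1)^(1/1.48) = 1.354 ft
h = 0.57 + 1.354 = 1.924 ft

1.92 ft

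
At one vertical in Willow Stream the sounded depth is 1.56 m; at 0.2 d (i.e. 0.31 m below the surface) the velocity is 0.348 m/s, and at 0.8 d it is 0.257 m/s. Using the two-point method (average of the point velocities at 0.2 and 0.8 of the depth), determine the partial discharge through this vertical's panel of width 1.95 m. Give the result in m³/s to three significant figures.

v̄ = (0.348 + 0.257) / 2 = 0.3025 m/s
q = v̄ × d × w = 0.3025 × 1.56 × 1.95 = 0.9202 m³/s

0.920 m³/s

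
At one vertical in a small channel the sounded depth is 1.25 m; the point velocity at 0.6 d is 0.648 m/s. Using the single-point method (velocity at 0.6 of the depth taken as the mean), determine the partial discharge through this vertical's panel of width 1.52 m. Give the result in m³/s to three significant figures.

1.23 m³/s

v̄ = v₀.₆ = 0.648 m/s
q = v̄ × d × w = 0.6480 × 1.25 × 1.52 = 1.231 m³/s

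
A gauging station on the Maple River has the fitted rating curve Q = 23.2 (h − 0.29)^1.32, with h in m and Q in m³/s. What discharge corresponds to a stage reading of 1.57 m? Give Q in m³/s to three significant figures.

32.1 m³/s

Q = 23.2 × (1.57 − 0.29)^1.32 = 23.2 × 1.28^1.32 = 32.14 m³/s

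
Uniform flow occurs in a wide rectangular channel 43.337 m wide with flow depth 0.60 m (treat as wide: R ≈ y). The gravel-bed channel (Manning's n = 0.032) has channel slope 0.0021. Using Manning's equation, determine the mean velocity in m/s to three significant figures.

1.02 m/s

A = b·y = 43.337 × 0.60 = 26.00 m²
Wide channel: R ≈ y = 0.60 m
Q = (1/n)·A·R^(2/3)·S^(1/2) = (1/0.032) × 26.00 × 0.6000^(2/3) × 0.0021^(1/2) = 26.49 m³/s
V = Q/A = 26.49/26.00 = 1.019 m/s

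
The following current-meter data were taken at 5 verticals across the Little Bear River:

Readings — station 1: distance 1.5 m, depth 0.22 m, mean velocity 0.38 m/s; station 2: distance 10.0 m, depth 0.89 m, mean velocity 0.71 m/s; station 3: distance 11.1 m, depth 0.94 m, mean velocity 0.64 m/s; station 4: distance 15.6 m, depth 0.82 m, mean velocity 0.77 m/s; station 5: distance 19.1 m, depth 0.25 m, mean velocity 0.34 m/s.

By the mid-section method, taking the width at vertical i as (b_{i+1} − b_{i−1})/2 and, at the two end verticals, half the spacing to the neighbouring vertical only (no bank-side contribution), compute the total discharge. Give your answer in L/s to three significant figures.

7750 L/s

w_1 = (10.0 − 1.5)/2 = 4.25 m; q_1 = 0.38 × 0.22 × 4.25 = 0.3553 m³/s
w_2 = (11.1 − 1.5)/2 = 4.8 m; q_2 = 0.71 × 0.89 × 4.8 = 3.033 m³/s
w_3 = (15.6 − 10.0)/2 = 2.8 m; q_3 = 0.64 × 0.94 × 2.8 = 1.684 m³/s
w_4 = (19.1 − 11.1)/2 = 4 m; q_4 = 0.77 × 0.82 × 4 = 2.526 m³/s
w_5 = (19.1 − 15.6)/2 = 1.75 m; q_5 = 0.34 × 0.25 × 1.75 = 0.1488 m³/s
Q = Σ qᵢ = 7.747 m³/s
= 7.747 × 1000 = 7747 L/s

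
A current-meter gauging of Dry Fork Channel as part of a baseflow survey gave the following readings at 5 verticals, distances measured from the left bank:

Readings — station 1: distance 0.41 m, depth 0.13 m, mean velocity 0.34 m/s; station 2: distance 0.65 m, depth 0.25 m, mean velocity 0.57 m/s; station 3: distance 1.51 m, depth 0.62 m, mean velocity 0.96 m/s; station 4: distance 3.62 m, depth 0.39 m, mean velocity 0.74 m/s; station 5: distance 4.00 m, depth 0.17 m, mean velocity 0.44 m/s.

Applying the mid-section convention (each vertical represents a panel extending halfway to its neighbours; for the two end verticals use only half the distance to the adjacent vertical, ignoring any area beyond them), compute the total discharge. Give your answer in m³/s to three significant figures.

1.34 m³/s

w_1 = (0.65 − 0.41)/2 = 0.12 m; q_1 = 0.34 × 0.13 × 0.12 = 0.005304 m³/s
w_2 = (1.51 − 0.41)/2 = 0.55 m; q_2 = 0.57 × 0.25 × 0.55 = 0.07838 m³/s
w_3 = (3.62 − 0.65)/2 = 1.485 m; q_3 = 0.96 × 0.62 × 1.485 = 0.8839 m³/s
w_4 = (4.00 − 1.51)/2 = 1.245 m; q_4 = 0.74 × 0.39 × 1.245 = 0.3593 m³/s
w_5 = (4.00 − 3.62)/2 = 0.19 m; q_5 = 0.44 × 0.17 × 0.19 = 0.01421 m³/s
Q = Σ qᵢ = 1.341 m³/s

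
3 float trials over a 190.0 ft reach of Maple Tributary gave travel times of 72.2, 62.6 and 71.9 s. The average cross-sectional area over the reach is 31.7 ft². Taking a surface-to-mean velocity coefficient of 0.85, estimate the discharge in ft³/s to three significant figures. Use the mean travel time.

t̄ = (72.2 + 62.6 + 71.9) / 3 = 68.9 s
v_surface = L / t̄ = 190.0 / 68.9 = 2.758 ft/s
v_mean = 0.85 × 2.758 = 2.344 ft/s
Q = A × v_mean = 31.7 × 2.344 = 74.30 ft³/s

74.3 ft³/s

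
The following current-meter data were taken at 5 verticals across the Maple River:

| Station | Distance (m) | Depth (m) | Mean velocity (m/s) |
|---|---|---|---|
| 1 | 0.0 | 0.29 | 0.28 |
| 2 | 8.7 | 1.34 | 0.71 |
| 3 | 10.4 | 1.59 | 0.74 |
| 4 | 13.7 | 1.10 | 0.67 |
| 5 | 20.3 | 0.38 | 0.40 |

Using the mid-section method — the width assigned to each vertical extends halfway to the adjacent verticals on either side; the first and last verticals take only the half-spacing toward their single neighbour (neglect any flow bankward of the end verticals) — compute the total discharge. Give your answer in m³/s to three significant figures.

w_1 = (8.7 − 0.0)/2 = 4.35 m; q_1 = 0.28 × 0.29 × 4.35 = 0.3532 m³/s
w_2 = (10.4 − 0.0)/2 = 5.2 m; q_2 = 0.71 × 1.34 × 5.2 = 4.947 m³/s
w_3 = (13.7 − 8.7)/2 = 2.5 m; q_3 = 0.74 × 1.59 × 2.5 = 2.942 m³/s
w_4 = (20.3 − 10.4)/2 = 4.95 m; q_4 = 0.67 × 1.10 × 4.95 = 3.648 m³/s
w_5 = (20.3 − 13.7)/2 = 3.3 m; q_5 = 0.40 × 0.38 × 3.3 = 0.5016 m³/s
Q = Σ qᵢ = 12.39 m³/s

12.4 m³/s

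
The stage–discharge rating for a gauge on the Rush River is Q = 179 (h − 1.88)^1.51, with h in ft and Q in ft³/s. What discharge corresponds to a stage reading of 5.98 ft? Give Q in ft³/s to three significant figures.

1510 ft³/s

Q = 179 × (5.98 − 1.88)^1.51 = 179 × 4.1^1.51 = 1507 ft³/s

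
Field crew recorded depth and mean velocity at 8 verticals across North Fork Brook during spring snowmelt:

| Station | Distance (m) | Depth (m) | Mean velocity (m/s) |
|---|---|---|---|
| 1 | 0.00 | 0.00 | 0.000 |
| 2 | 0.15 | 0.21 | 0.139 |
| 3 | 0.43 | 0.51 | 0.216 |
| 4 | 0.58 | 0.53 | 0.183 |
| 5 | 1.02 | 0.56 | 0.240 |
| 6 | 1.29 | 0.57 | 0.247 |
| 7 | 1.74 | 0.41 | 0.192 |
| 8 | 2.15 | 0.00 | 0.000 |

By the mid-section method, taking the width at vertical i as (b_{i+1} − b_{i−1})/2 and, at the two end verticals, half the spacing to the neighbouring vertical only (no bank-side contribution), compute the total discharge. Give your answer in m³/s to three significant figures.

w_2 = (0.43 − 0.00)/2 = 0.215 m; q_2 = 0.139 × 0.21 × 0.215 = 0.006276 m³/s
w_3 = (0.58 − 0.15)/2 = 0.215 m; q_3 = 0.216 × 0.51 × 0.215 = 0.02368 m³/s
w_4 = (1.02 − 0.43)/2 = 0.295 m; q_4 = 0.183 × 0.53 × 0.295 = 0.02861 m³/s
w_5 = (1.29 − 0.58)/2 = 0.355 m; q_5 = 0.240 × 0.56 × 0.355 = 0.04771 m³/s
w_6 = (1.74 − 1.02)/2 = 0.36 m; q_6 = 0.247 × 0.57 × 0.36 = 0.05068 m³/s
w_7 = (2.15 − 1.29)/2 = 0.43 m; q_7 = 0.192 × 0.41 × 0.43 = 0.03385 m³/s
Stations 1, 8 contribute zero (depth or velocity is 0).
Q = Σ qᵢ = 0.1908 m³/s

0.191 m³/s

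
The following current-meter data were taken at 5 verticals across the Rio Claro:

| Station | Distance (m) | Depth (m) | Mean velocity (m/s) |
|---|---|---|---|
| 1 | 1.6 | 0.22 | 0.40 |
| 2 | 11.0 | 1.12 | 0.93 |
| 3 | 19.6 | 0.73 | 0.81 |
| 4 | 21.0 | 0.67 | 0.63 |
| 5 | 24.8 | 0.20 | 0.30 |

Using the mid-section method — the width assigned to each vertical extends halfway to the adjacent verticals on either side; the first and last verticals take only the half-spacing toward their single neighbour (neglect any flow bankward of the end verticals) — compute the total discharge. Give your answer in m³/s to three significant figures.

14.0 m³/s

w_1 = (11.0 − 1.6)/2 = 4.7 m; q_1 = 0.40 × 0.22 × 4.7 = 0.4136 m³/s
w_2 = (19.6 − 1.6)/2 = 9 m; q_2 = 0.93 × 1.12 × 9 = 9.374 m³/s
w_3 = (21.0 − 11.0)/2 = 5 m; q_3 = 0.81 × 0.73 × 5 = 2.957 m³/s
w_4 = (24.8 − 19.6)/2 = 2.6 m; q_4 = 0.63 × 0.67 × 2.6 = 1.097 m³/s
w_5 = (24.8 − 21.0)/2 = 1.9 m; q_5 = 0.30 × 0.20 × 1.9 = 0.1140 m³/s
Q = Σ qᵢ = 13.96 m³/s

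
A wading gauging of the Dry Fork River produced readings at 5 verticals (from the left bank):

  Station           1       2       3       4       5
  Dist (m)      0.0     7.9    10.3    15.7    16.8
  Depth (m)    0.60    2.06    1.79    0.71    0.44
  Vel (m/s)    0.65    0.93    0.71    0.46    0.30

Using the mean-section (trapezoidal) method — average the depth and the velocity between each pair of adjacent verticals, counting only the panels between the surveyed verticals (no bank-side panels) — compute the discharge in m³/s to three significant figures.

Panel 1-2: Δb = 7.9 m, d̄ = (0.60+2.06)/2 = 1.33, v̄ = (0.65+0.93)/2 = 0.79 → q = 7.9×1.33×0.79 = 8.301 m³/s
Panel 2-3: Δb = 2.4 m, d̄ = (2.06+1.79)/2 = 1.925, v̄ = (0.93+0.71)/2 = 0.82 → q = 2.4×1.925×0.82 = 3.788 m³/s
Panel 3-4: Δb = 5.4 m, d̄ = (1.79+0.71)/2 = 1.25, v̄ = (0.71+0.46)/2 = 0.585 → q = 5.4×1.25×0.585 = 3.949 m³/s
Panel 4-5: Δb = 1.1 m, d̄ = (0.71+0.44)/2 = 0.575, v̄ = (0.46+0.30)/2 = 0.38 → q = 1.1×0.575×0.38 = 0.2404 m³/s
Q = Σ q = 16.28 m³/s

16.3 m³/s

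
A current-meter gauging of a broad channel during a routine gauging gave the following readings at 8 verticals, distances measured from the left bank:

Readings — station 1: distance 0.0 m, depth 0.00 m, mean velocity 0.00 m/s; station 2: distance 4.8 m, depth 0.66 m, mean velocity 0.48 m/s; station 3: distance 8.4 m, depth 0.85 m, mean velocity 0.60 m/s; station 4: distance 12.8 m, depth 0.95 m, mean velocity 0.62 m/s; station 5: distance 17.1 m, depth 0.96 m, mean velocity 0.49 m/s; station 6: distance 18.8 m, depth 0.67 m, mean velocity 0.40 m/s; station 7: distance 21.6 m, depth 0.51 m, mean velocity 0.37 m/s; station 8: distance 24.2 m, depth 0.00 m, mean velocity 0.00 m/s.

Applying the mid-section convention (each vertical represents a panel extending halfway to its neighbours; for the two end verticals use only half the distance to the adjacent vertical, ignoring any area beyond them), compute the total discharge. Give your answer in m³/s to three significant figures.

8.46 m³/s

w_2 = (8.4 − 0.0)/2 = 4.2 m; q_2 = 0.48 × 0.66 × 4.2 = 1.331 m³/s
w_3 = (12.8 − 4.8)/2 = 4 m; q_3 = 0.60 × 0.85 × 4 = 2.040 m³/s
w_4 = (17.1 − 8.4)/2 = 4.35 m; q_4 = 0.62 × 0.95 × 4.35 = 2.562 m³/s
w_5 = (18.8 − 12.8)/2 = 3 m; q_5 = 0.49 × 0.96 × 3 = 1.411 m³/s
w_6 = (21.6 − 17.1)/2 = 2.25 m; q_6 = 0.40 × 0.67 × 2.25 = 0.6030 m³/s
w_7 = (24.2 − 18.8)/2 = 2.7 m; q_7 = 0.37 × 0.51 × 2.7 = 0.5095 m³/s
Stations 1, 8 contribute zero (depth or velocity is 0).
Q = Σ qᵢ = 8.456 m³/s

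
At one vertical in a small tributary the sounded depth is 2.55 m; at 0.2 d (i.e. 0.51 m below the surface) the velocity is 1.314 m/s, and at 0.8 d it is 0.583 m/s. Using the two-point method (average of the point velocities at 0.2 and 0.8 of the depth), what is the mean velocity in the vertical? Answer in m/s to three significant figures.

v̄ = (1.314 + 0.583) / 2 = 0.9485 m/s

0.949 m/s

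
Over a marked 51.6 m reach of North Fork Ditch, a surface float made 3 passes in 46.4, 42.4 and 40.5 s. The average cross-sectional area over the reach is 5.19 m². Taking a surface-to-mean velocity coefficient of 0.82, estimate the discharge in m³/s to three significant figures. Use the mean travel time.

5.10 m³/s

t̄ = (46.4 + 42.4 + 40.5) / 3 = 43.1 s
v_surface = L / t̄ = 51.6 / 43.1 = 1.197 m/s
v_mean = 0.82 × 1.197 = 0.9817 m/s
Q = A × v_mean = 5.19 × 0.9817 = 5.095 m³/s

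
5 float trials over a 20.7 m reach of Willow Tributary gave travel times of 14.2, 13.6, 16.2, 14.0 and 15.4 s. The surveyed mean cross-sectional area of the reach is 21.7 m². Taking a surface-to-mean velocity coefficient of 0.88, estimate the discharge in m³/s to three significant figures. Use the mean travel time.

26.9 m³/s

t̄ = (14.2 + 13.6 + 16.2 + 14.0 + 15.4) / 5 = 14.68 s
v_surface = L / t̄ = 20.7 / 14.68 = 1.410 m/s
v_mean = 0.88 × 1.410 = 1.241 m/s
Q = A × v_mean = 21.7 × 1.241 = 26.93 m³/s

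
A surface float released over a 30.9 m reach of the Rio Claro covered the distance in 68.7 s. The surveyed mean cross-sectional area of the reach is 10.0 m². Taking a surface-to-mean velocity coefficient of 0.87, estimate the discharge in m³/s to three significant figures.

3.91 m³/s

v_surface = L / t̄ = 30.9 / 68.7 = 0.4498 m/s
v_mean = 0.87 × 0.4498 = 0.3913 m/s
Q = A × v_mean = 10.0 × 0.3913 = 3.913 m³/s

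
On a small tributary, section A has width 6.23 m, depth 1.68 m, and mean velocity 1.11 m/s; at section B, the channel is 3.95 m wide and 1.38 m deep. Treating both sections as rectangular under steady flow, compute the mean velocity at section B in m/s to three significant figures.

Q = A₁V₁ = (6.23×1.68) × 1.11 = 11.62 m³/s
A₂ = 3.95 × 1.38 = 5.451 m²
V₂ = Q/A₂ = 11.62/5.451 = 2.131 m/s

2.13 m/s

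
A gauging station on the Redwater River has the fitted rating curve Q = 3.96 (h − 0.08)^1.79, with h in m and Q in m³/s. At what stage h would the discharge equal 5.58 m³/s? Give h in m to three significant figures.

1.29 m

h − h₀ = (Q/C)^(1/b) = (5.58/3.96)^(1/1.79) = 1.211 m
h = 0.08 + 1.211 = 1.291 m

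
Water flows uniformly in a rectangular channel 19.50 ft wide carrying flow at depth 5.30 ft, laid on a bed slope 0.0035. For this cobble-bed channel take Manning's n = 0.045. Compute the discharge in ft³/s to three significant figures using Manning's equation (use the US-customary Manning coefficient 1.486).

A = b·y = 19.50 × 5.30 = 103.4 ft²
P = b + 2y = 19.50 + 2×5.30 = 30.10 ft
R = A/P = 103.4/30.10 = 3.434 ft
Q = (1.486/n)·A·R^(2/3)·S^(1/2) = (1.486/0.045) × 103.4 × 3.434^(2/3) × 0.0035^(1/2) = 459.5 ft³/s

460 ft³/s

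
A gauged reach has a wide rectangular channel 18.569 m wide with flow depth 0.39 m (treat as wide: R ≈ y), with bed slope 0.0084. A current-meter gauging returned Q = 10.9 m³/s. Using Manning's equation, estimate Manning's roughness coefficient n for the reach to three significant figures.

0.0325

A = b·y = 18.569 × 0.39 = 7.242 m²
Wide channel: R ≈ y = 0.39 m
n = (1/Q)·A·R^(2/3)·S^(1/2) = (1/10.9) × 7.242 × 0.5338 × 0.09165 = 0.03250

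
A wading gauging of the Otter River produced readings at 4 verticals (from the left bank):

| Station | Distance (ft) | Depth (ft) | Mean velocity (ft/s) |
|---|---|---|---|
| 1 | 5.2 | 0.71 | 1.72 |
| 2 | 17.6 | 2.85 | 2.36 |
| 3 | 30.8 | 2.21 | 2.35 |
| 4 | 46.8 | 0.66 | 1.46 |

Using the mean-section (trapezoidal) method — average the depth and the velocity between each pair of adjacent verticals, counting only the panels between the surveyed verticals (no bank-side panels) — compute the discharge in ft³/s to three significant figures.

167 ft³/s

Panel 1-2: Δb = 12.4 ft, d̄ = (0.71+2.85)/2 = 1.78, v̄ = (1.72+2.36)/2 = 2.04 → q = 12.4×1.78×2.04 = 45.03 ft³/s
Panel 2-3: Δb = 13.2 ft, d̄ = (2.85+2.21)/2 = 2.53, v̄ = (2.36+2.35)/2 = 2.355 → q = 13.2×2.53×2.355 = 78.65 ft³/s
Panel 3-4: Δb = 16 ft, d̄ = (2.21+0.66)/2 = 1.435, v̄ = (2.35+1.46)/2 = 1.905 → q = 16×1.435×1.905 = 43.74 ft³/s
Q = Σ q = 167.4 ft³/s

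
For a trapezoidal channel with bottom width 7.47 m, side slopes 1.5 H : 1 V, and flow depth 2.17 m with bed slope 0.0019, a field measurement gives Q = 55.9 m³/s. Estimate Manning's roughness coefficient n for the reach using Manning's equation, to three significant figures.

A = (b + z·y)·y = (7.47 + 1.5×2.17)×2.17 = 23.27 m²
P = b + 2y√(1+z²) = 7.47 + 2×2.17×√(1+1.5²) = 15.29 m
R = A/P = 23.27/15.29 = 1.522 m
n = (1/Q)·A·R^(2/3)·S^(1/2) = (1/55.9) × 23.27 × 1.323 × 0.04359 = 0.02401

0.0240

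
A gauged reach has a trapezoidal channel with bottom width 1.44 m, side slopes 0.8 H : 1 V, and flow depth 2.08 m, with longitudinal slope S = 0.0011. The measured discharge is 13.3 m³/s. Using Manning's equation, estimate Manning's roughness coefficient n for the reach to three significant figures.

0.0156

A = (b + z·y)·y = (1.44 + 0.8×2.08)×2.08 = 6.456 m²
P = b + 2y√(1+z²) = 1.44 + 2×2.08×√(1+0.8²) = 6.767 m
R = A/P = 6.456/6.767 = 0.9540 m
n = (1/Q)·A·R^(2/3)·S^(1/2) = (1/13.3) × 6.456 × 0.9691 × 0.03317 = 0.01560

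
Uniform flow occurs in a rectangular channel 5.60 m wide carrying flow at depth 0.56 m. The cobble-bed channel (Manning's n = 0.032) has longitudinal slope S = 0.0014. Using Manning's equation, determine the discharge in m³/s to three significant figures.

2.21 m³/s

A = b·y = 5.60 × 0.56 = 3.136 m²
P = b + 2y = 5.60 + 2×0.56 = 6.720 m
R = A/P = 3.136/6.720 = 0.4667 m
Q = (1/n)·A·R^(2/3)·S^(1/2) = (1/0.032) × 3.136 × 0.4667^(2/3) × 0.0014^(1/2) = 2.206 m³/s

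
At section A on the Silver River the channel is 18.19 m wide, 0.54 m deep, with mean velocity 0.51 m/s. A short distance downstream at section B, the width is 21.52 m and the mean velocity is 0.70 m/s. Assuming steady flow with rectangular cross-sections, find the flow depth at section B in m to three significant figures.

0.333 m

Q = A₁V₁ = (18.19×0.54) × 0.51 = 5.010 m³/s
d₂ = Q/(b₂ V₂) = 5.010/(21.52×0.70) = 0.3325 m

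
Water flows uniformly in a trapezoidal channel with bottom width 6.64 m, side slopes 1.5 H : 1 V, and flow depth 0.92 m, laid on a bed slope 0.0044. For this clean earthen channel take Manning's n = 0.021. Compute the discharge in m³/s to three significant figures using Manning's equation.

19.1 m³/s

A = (b + z·y)·y = (6.64 + 1.5×0.92)×0.92 = 7.378 m²
P = b + 2y√(1+z²) = 6.64 + 2×0.92×√(1+1.5²) = 9.957 m
R = A/P = 7.378/9.957 = 0.7410 m
Q = (1/n)·A·R^(2/3)·S^(1/2) = (1/0.021) × 7.378 × 0.7410^(2/3) × 0.0044^(1/2) = 19.08 m³/s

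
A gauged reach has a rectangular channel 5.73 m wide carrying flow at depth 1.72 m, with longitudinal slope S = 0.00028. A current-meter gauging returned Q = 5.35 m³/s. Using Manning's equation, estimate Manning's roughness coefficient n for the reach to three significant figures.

A = b·y = 5.73 × 1.72 = 9.856 m²
P = b + 2y = 5.73 + 2×1.72 = 9.170 m
R = A/P = 9.856/9.170 = 1.075 m
n = (1/Q)·A·R^(2/3)·S^(1/2) = (1/5.35) × 9.856 × 1.049 × 0.01673 = 0.03234

0.0323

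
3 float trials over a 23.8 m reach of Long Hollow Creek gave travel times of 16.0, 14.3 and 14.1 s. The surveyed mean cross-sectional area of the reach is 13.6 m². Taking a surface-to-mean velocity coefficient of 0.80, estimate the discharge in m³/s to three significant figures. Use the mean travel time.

17.5 m³/s

t̄ = (16.0 + 14.3 + 14.1) / 3 = 14.8 s
v_surface = L / t̄ = 23.8 / 14.8 = 1.608 m/s
v_mean = 0.80 × 1.608 = 1.286 m/s
Q = A × v_mean = 13.6 × 1.286 = 17.50 m³/s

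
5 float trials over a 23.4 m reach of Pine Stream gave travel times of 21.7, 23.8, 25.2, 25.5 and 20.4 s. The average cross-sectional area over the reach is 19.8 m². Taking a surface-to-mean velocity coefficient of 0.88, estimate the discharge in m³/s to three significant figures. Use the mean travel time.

17.5 m³/s

t̄ = (21.7 + 23.8 + 25.2 + 25.5 + 20.4) / 5 = 23.32 s
v_surface = L / t̄ = 23.4 / 23.32 = 1.003 m/s
v_mean = 0.88 × 1.003 = 0.8830 m/s
Q = A × v_mean = 19.8 × 0.8830 = 17.48 m³/s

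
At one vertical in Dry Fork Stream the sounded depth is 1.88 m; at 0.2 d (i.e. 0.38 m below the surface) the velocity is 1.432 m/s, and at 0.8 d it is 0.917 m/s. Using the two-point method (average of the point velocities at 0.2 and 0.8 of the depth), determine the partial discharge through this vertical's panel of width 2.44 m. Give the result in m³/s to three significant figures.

v̄ = (1.432 + 0.917) / 2 = 1.175 m/s
q = v̄ × d × w = 1.175 × 1.88 × 2.44 = 5.388 m³/s

5.39 m³/s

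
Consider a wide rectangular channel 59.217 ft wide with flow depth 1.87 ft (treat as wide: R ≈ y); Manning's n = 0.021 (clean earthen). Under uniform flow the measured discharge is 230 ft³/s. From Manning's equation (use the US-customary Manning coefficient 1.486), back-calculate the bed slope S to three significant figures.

0.000374

A = b·y = 59.217 × 1.87 = 110.7 ft²
Wide channel: R ≈ y = 1.87 ft
S = (Q·n / (1.486·A·R^(2/3)))² = (230×0.021 / (1.486×110.7×1.518))² = 0.0003740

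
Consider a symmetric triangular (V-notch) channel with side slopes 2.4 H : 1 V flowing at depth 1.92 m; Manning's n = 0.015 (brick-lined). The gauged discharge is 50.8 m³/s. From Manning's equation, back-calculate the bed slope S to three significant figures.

A = z·y² = 2.4×1.92² = 8.847 m²
P = 2y√(1+z²) = 2×1.92×√(1+2.4²) = 9.984 m
R = A/P = 8.847/9.984 = 0.8862 m
S = (Q·n / (1·A·R^(2/3)))² = (50.8×0.015 / (1×8.847×0.9226))² = 0.008715

0.00872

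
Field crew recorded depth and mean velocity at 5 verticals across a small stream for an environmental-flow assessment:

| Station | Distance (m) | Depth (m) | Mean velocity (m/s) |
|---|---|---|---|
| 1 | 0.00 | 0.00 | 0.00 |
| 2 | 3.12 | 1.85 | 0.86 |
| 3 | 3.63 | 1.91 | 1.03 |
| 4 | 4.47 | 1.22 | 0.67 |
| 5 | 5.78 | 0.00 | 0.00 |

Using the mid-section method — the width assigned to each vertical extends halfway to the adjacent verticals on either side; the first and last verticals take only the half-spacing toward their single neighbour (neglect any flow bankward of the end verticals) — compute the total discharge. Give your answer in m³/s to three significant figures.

w_2 = (3.63 − 0.00)/2 = 1.815 m; q_2 = 0.86 × 1.85 × 1.815 = 2.888 m³/s
w_3 = (4.47 − 3.12)/2 = 0.675 m; q_3 = 1.03 × 1.91 × 0.675 = 1.328 m³/s
w_4 = (5.78 − 3.63)/2 = 1.075 m; q_4 = 0.67 × 1.22 × 1.075 = 0.8787 m³/s
Stations 1, 5 contribute zero (depth or velocity is 0).
Q = Σ qᵢ = 5.094 m³/s

5.09 m³/s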